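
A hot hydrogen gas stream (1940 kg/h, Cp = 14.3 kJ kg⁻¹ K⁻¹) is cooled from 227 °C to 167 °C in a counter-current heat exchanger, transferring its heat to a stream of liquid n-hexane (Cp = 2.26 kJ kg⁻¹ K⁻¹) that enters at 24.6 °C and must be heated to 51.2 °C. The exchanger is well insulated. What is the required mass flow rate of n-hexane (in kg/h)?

Heat released by hot stream: Q = 1940 × 14.3 × (227 − 167) = 1.6645e+06 kJ/h
Energy balance on cold side (adiabatic exchanger): Q = ṁ_c·Cp_c·(T_c,out − T_c,in)
ṁ_c = 1.6645e+06 / [2.26 × (51.2 − 24.6)] = 27688 kg/h

ṁ_c = 27700 kg/h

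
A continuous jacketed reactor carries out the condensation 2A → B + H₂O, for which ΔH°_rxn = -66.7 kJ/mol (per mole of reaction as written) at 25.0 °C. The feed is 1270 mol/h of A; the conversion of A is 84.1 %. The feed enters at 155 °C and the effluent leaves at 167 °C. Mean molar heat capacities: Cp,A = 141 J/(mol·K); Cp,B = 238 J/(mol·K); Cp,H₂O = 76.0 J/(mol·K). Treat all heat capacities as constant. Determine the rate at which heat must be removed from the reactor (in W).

Extent of reaction ξ = 0.841 × 1270 / 2 = 534.03 mol/h
Reaction term: ξ·ΔH°_rxn = 534.03 × -66.7 = -35620 kJ/h
Sensible, feed 155→25 °C: -23279 kJ/h
Outlet flows (mol/h): A 201.93, B 534.03, H₂O 534.03
Sensible, products 25→167 °C: 27855 kJ/h
Q = ΔH = -31045 kJ/h = -8.6235 kW
Heat removed = 8623.5 W

Q_out = 8620 W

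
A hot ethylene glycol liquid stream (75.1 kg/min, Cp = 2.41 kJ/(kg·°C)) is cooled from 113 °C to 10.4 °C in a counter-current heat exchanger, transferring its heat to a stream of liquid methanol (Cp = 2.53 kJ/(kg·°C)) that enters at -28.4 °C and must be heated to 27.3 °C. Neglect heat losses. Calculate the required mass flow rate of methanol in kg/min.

ṁ_c = 132 kg/min

Heat released by hot stream: Q = 75.1 × 2.41 × (113 − 10.4) = 18570 kJ/min
Energy balance on cold side (adiabatic exchanger): Q = ṁ_c·Cp_c·(T_c,out − T_c,in)
ṁ_c = 18570 / [2.53 × (27.3 − -28.4)] = 131.77 kg/min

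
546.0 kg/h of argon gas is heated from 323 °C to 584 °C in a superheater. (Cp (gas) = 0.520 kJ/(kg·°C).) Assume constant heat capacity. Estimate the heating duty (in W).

Q = ṁ·Cp·ΔT = 546.0 × 0.520 × (584 − 323) = 74103 kJ/h
Converting: 74103 / 3600 s = 20.584 kW
Heating duty = 20584 W

Q = 20600 W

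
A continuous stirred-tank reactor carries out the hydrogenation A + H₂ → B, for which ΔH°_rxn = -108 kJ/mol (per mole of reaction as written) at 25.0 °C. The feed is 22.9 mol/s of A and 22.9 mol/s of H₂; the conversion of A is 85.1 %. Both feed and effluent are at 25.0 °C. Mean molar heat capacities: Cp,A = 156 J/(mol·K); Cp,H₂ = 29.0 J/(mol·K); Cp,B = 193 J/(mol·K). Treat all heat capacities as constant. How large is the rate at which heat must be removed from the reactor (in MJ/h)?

Q_out = 7580 MJ/h

Extent of reaction ξ = 0.851 × 22.9 = 19.488 mol/s
Reaction term: ξ·ΔH°_rxn = 19.488 × -108 = -2104.7 kJ/s
Q = ΔH = -2104.7 kJ/s = -2104.7 kW
Heat removed = 7576.9 MJ/h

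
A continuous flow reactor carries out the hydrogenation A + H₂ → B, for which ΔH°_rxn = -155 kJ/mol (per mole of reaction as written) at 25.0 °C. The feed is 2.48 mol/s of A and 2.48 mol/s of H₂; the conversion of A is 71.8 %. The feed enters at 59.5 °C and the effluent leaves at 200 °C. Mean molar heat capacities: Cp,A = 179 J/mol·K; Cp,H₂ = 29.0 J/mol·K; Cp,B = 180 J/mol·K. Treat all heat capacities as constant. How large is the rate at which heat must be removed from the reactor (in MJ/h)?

Extent of reaction ξ = 0.718 × 2.48 = 1.7806 mol/s
Reaction term: ξ·ΔH°_rxn = 1.7806 × -155 = -276 kJ/s
Sensible, feed 59.5→25 °C: -17.796 kJ/s
Outlet flows (mol/s): A 0.69936, H₂ 0.69936, B 1.7806
Sensible, products 25→200 °C: 81.547 kJ/s
Q = ΔH = -212.25 kJ/s = -212.25 kW
Heat removed = 764.1 MJ/h

Q_out = 764 MJ/h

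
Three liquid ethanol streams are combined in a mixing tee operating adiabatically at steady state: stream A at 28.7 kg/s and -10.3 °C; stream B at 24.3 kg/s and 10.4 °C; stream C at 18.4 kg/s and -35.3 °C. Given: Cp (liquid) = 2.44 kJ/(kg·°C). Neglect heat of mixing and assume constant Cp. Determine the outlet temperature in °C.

Adiabatic, steady state ⇒ Σ ṁᵢCp,ᵢ(T_out − Tᵢ) = 0
T_out = Σ ṁᵢCp,ᵢTᵢ / Σ ṁᵢCp,ᵢ
      = -1689.5 / 174.22 = -9.6976 °C

T_out = -9.70 °C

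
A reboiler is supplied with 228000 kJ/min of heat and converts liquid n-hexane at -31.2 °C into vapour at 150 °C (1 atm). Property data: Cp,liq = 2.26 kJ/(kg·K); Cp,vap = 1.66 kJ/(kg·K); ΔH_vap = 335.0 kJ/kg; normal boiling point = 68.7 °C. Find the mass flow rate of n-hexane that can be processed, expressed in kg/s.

ṁ = 5.46 kg/s

Δh = 2.26×(68.7−-31.2) + 335.0 + 1.66×(150−68.7) = 695.73 kJ/kg
Q = 228000 kJ/min = 3800 kJ/s = 3800 kJ/s
ṁ = Q/Δh = 3800 / 695.73 = 5.4619 kg/s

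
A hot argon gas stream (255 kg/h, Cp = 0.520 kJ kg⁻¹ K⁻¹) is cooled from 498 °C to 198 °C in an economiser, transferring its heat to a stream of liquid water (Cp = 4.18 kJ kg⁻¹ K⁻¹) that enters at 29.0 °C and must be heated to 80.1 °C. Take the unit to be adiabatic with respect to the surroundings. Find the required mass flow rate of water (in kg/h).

Heat released by hot stream: Q = 255 × 0.520 × (498 − 198) = 39780 kJ/h
Energy balance on cold side (adiabatic exchanger): Q = ṁ_c·Cp_c·(T_c,out − T_c,in)
ṁ_c = 39780 / [4.18 × (80.1 − 29.0)] = 186.24 kg/h

ṁ_c = 186 kg/h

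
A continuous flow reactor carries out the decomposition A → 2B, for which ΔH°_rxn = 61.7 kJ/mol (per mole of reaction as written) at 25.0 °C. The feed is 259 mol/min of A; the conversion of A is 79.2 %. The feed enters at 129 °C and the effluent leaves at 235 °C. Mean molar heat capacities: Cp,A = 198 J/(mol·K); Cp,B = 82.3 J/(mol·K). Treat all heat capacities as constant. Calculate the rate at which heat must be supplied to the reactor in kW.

Extent of reaction ξ = 0.792 × 259 = 205.13 mol/min
Reaction term: ξ·ΔH°_rxn = 205.13 × 61.7 = 12656 kJ/min
Sensible, feed 129→25 °C: -5333.3 kJ/min
Outlet flows (mol/min): A 53.872, B 410.26
Sensible, products 25→235 °C: 9330.5 kJ/min
Q = ΔH = 16654 kJ/min = 277.56 kW
Heat supplied = 277.56 kW

Q_in = 278 kW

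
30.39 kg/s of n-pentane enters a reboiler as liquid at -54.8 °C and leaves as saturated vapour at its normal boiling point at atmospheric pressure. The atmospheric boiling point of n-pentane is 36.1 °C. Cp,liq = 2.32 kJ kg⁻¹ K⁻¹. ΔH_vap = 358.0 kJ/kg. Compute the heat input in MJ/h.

Q = 62200 MJ/h

liquid -54.8→36.1 °C: 210.89 kJ/kg
vaporisation at 36.1 °C: 358 kJ/kg
Δh = 210.89 + 358 = 568.89 kJ/kg
Q = ṁ·Δh = 30.39 kg/s × 568.89 kJ/kg = 17289 kJ/s
|Q| = 17289 kW = 62239 MJ/h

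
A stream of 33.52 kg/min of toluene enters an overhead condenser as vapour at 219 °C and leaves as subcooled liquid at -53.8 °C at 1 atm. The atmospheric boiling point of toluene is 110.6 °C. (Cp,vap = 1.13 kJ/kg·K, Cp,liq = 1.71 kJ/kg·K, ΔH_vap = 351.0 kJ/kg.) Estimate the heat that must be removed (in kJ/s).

vapour 219→110.6 °C: -122.49 kJ/kg
condensation at 110.6 °C: -351 kJ/kg
liquid 110.6→-53.8 °C: -281.12 kJ/kg
Δh = -122.49 + -351 + -281.12 = -754.62 kJ/kg
Q = ṁ·Δh = 33.52 kg/min × -754.62 kJ/kg = -25295 kJ/min
|Q| = 421.58 kW

Q_c = 422 kJ/s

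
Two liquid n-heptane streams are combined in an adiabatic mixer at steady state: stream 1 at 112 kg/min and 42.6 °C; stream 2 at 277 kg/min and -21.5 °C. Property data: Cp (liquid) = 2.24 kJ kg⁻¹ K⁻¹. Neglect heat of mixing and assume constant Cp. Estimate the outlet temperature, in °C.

T_out = -3.04 °C

No heat crosses the boundary, so H_out = H_in.
T_out = Σ ṁᵢCp,ᵢTᵢ / Σ ṁᵢCp,ᵢ
      = -2652.8 / 871.36 = -3.0445 °C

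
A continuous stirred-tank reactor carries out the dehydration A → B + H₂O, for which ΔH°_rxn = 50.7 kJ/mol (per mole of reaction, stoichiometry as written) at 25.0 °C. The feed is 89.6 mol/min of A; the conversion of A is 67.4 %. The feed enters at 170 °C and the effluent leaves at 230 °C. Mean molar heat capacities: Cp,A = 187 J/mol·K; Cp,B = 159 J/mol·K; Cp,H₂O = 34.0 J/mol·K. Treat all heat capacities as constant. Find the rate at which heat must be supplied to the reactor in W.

Extent of reaction ξ = 0.674 × 89.6 = 60.39 mol/min
Reaction term: ξ·ΔH°_rxn = 60.39 × 50.7 = 3061.8 kJ/min
Sensible, feed 170→25 °C: -2429.5 kJ/min
Outlet flows (mol/min): A 29.21, B 60.39, H₂O 60.39
Sensible, products 25→230 °C: 3509.1 kJ/min
Q = ΔH = 4141.4 kJ/min = 69.023 kW
Heat supplied = 69023 W

Q_in = 69000 W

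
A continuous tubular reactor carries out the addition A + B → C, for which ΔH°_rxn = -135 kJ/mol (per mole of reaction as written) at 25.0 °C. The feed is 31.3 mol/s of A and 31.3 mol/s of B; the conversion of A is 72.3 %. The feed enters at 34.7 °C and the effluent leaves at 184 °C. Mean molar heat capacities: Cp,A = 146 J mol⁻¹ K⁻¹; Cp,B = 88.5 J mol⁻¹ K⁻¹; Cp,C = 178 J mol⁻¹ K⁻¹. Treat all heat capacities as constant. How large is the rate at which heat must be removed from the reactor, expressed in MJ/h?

Q_out = 7780 MJ/h

Extent of reaction ξ = 0.723 × 31.3 = 22.63 mol/s
Reaction term: ξ·ΔH°_rxn = 22.63 × -135 = -3055 kJ/s
Sensible, feed 34.7→25 °C: -71.197 kJ/s
Outlet flows (mol/s): A 8.6701, B 8.6701, C 22.63
Sensible, products 25→184 °C: 963.74 kJ/s
Q = ΔH = -2162.5 kJ/s = -2162.5 kW
Heat removed = 7785 MJ/h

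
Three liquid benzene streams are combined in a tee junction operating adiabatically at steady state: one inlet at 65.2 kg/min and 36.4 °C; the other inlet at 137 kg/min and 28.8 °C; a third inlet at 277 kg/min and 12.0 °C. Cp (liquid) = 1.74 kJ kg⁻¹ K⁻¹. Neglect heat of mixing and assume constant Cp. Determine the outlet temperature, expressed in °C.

T_out = 20.1 °C

Energy balance with Q = 0: Σ ṁᵢCp,ᵢ(T_out − Tᵢ) = 0
Σ ṁᵢCp,ᵢTᵢ = 65.2×1.74×36.4 + 137×1.74×28.8 + 277×1.74×12.0 = 16779
Σ ṁᵢCp,ᵢ = 65.2×1.74 + 137×1.74 + 277×1.74 = 833.81
T_out = 16779 / 833.81 = 20.123 °C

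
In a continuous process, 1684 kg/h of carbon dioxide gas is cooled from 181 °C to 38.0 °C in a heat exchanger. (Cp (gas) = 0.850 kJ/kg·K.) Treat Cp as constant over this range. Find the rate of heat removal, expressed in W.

Q_c = 56900 W

Q = ṁ·Cp·ΔT = 1684 × 0.850 × (38.0 − 181) = -204690 kJ/h
Converting: 204690 / 3600 s = 56.858 kW
Cooling duty = 56858 W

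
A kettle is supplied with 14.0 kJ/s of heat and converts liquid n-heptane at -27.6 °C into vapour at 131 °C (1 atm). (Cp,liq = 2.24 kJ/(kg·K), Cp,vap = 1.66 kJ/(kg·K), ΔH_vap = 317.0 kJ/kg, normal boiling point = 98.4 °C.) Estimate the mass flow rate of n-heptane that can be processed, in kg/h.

ṁ = 77.1 kg/h

Δh = 2.24×(98.4−-27.6) + 317.0 + 1.66×(131−98.4) = 653.36 kJ/kg
Q = 14.0 kJ/s = 14 kJ/s = 50400 kJ/h
ṁ = Q/Δh = 50400 / 653.36 = 77.14 kg/h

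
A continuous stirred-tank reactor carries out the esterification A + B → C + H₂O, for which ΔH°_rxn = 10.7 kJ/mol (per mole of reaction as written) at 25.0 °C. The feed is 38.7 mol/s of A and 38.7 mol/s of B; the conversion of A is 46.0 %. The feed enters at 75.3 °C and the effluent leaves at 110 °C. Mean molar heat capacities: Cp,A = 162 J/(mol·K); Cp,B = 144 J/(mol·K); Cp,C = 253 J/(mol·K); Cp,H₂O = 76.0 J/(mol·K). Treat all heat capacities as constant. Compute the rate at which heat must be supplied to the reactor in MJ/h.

Q_in = 2290 MJ/h

Extent of reaction ξ = 0.460 × 38.7 = 17.802 mol/s
Reaction term: ξ·ΔH°_rxn = 17.802 × 10.7 = 190.48 kJ/s
Sensible, feed 75.3→25 °C: -595.66 kJ/s
Outlet flows (mol/s): A 20.898, B 20.898, C 17.802, H₂O 17.802
Sensible, products 25→110 °C: 1041.4 kJ/s
Q = ΔH = 636.21 kJ/s = 636.21 kW
Heat supplied = 2290.4 MJ/h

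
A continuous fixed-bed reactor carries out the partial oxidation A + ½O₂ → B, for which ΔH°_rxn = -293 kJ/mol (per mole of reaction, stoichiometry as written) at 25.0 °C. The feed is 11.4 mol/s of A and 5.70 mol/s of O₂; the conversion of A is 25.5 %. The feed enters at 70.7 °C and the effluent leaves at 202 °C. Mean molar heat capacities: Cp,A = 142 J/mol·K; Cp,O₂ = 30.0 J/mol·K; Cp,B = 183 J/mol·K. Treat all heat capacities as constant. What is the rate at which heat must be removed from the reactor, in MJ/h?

Q_out = 2170 MJ/h

Extent of reaction ξ = 0.255 × 11.4 = 2.907 mol/s
Reaction term: ξ·ΔH°_rxn = 2.907 × -293 = -851.75 kJ/s
Sensible, feed 70.7→25 °C: -81.794 kJ/s
Outlet flows (mol/s): A 8.493, O₂ 4.2465, B 2.907
Sensible, products 25→202 °C: 330.17 kJ/s
Q = ΔH = -603.37 kJ/s = -603.37 kW
Heat removed = 2172.1 MJ/h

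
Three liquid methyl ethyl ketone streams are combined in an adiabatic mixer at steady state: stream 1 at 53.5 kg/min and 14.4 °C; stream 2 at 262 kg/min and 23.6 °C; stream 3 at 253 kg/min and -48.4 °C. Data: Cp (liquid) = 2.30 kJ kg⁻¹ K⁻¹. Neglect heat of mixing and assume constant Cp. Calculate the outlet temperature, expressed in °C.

T_out = -9.31 °C

No heat crosses the boundary, so H_out = H_in.
T_out = Σ ṁᵢCp,ᵢTᵢ / Σ ṁᵢCp,ᵢ
      = -12171 / 1307.5 = -9.308 °C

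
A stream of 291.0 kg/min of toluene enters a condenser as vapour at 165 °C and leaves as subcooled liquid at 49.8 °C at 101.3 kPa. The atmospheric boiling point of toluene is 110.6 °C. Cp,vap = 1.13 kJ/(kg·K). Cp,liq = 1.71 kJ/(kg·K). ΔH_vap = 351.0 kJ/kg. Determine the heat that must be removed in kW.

vapour 165→110.6 °C: -61.472 kJ/kg
condensation at 110.6 °C: -351 kJ/kg
liquid 110.6→49.8 °C: -103.97 kJ/kg
Δh = -61.472 + -351 + -103.97 = -516.44 kJ/kg
Q = ṁ·Δh = 291.0 kg/min × -516.44 kJ/kg = -150280 kJ/min
|Q| = 2504.7 kW

Q_c = 2500 kW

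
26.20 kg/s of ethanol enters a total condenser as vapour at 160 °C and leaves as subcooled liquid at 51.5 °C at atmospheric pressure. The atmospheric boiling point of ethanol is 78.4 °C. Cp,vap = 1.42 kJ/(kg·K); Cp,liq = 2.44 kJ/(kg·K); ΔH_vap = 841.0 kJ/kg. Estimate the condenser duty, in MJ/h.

vapour 160→78.4 °C: -115.87 kJ/kg
condensation at 78.4 °C: -841 kJ/kg
liquid 78.4→51.5 °C: -65.636 kJ/kg
Δh = -115.87 + -841 + -65.636 = -1022.5 kJ/kg
Q = ṁ·Δh = 26.20 kg/s × -1022.5 kJ/kg = -26790 kJ/s
|Q| = 26790 kW = 96443 MJ/h

Q_c = 96400 MJ/h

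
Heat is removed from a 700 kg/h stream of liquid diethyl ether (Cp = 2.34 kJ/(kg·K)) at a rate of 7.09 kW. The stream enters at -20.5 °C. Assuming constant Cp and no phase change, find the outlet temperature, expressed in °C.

Q = 7.09 kW = 25524 kJ/h
ΔT = Q/(ṁ·Cp) = 25524/(700×2.34) = 15.582 K
T_out = -20.5 − 15.582 = -36.082 °C

T_out = -36.1 °C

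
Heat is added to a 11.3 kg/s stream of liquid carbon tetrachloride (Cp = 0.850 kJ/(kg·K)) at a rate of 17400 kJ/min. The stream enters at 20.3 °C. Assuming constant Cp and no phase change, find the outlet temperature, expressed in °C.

T_out = 50.5 °C

Q = 17400 kJ/min = 290 kJ/s
ΔT = Q/(ṁ·Cp) = 290/(11.3×0.850) = 30.193 K
T_out = 20.3 + 30.193 = 50.493 °C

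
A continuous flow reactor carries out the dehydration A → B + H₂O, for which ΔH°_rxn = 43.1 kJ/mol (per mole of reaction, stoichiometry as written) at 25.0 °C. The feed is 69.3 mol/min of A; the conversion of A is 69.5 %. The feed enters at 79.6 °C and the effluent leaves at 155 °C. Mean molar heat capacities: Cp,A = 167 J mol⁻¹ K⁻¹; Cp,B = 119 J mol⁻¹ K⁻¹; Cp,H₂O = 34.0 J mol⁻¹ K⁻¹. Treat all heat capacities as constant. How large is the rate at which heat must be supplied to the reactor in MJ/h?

Extent of reaction ξ = 0.695 × 69.3 = 48.163 mol/min
Reaction term: ξ·ΔH°_rxn = 48.163 × 43.1 = 2075.8 kJ/min
Sensible, feed 79.6→25 °C: -631.89 kJ/min
Outlet flows (mol/min): A 21.137, B 48.163, H₂O 48.163
Sensible, products 25→155 °C: 1416.8 kJ/min
Q = ΔH = 2860.8 kJ/min = 47.68 kW
Heat supplied = 171.65 MJ/h

Q_in = 172 MJ/h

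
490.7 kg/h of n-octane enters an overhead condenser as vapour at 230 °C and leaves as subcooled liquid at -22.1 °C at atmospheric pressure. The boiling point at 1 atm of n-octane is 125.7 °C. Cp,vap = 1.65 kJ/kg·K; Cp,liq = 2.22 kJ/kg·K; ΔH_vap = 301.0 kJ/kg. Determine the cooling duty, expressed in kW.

Q_c = 109 kW

vapour 230→125.7 °C: -172.09 kJ/kg
condensation at 125.7 °C: -301 kJ/kg
liquid 125.7→-22.1 °C: -328.12 kJ/kg
Δh = -172.09 + -301 + -328.12 = -801.21 kJ/kg
Q = ṁ·Δh = 490.7 kg/h × -801.21 kJ/kg = -393150 kJ/h
|Q| = 109.21 kW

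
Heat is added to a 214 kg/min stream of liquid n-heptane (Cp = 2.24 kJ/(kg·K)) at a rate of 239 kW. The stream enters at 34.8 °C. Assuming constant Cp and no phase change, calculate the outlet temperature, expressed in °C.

Q = 239 kW = 14340 kJ/min
ΔT = Q/(ṁ·Cp) = 14340/(214×2.24) = 29.915 K
T_out = 34.8 + 29.915 = 64.715 °C

T_out = 64.7 °C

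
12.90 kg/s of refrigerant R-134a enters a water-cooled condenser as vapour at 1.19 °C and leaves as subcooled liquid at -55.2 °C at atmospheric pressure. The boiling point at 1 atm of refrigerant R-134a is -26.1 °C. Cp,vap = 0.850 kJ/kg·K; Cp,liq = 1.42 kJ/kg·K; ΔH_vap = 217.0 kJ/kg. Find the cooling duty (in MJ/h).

Q_c = 13100 MJ/h

vapour 1.19→-26.1 °C: -23.197 kJ/kg
condensation at -26.1 °C: -217 kJ/kg
liquid -26.1→-55.2 °C: -41.322 kJ/kg
Δh = -23.197 + -217 + -41.322 = -281.52 kJ/kg
Q = ṁ·Δh = 12.90 kg/s × -281.52 kJ/kg = -3631.6 kJ/s
|Q| = 3631.6 kW = 13074 MJ/h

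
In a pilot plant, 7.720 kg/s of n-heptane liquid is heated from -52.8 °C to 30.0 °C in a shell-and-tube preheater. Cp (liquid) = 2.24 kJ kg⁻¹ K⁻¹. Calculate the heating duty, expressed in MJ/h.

Q = 5150 MJ/h

Q = ṁ·Cp·ΔT = 7.720 × 2.24 × (30.0 − -52.8) = 1431.8 kJ/s
Heating duty = 5154.6 MJ/h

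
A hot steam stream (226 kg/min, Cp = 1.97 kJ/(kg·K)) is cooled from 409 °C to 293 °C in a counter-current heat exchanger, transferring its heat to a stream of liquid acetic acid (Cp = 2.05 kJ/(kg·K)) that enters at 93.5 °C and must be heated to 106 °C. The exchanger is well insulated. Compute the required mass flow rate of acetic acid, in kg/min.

Heat released by hot stream: Q = 226 × 1.97 × (409 − 293) = 51646 kJ/min
Energy balance on cold side (adiabatic exchanger): Q = ṁ_c·Cp_c·(T_c,out − T_c,in)
ṁ_c = 51646 / [2.05 × (106 − 93.5)] = 2015.4 kg/min

ṁ_c = 2020 kg/min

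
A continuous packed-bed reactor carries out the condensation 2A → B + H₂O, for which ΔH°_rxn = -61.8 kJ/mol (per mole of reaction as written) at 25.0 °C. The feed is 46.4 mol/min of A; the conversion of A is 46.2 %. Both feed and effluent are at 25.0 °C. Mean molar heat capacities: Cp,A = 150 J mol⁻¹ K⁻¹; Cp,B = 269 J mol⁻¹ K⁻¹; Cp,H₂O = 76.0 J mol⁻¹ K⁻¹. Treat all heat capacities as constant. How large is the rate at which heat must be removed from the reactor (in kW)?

Extent of reaction ξ = 0.462 × 46.4 / 2 = 10.718 mol/min
Reaction term: ξ·ΔH°_rxn = 10.718 × -61.8 = -662.4 kJ/min
Q = ΔH = -662.4 kJ/min = -11.04 kW
Heat removed = 11.04 kW

Q_out = 11.0 kW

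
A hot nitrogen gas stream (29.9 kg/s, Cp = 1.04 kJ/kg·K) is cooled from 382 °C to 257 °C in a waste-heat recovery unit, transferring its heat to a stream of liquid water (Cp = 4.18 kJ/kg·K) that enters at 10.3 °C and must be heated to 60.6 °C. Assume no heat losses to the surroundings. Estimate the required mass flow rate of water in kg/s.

Heat released by hot stream: Q = 29.9 × 1.04 × (382 − 257) = 3887 kJ/s
Energy balance on cold side (adiabatic exchanger): Q = ṁ_c·Cp_c·(T_c,out − T_c,in)
ṁ_c = 3887 / [4.18 × (60.6 − 10.3)] = 18.487 kg/s

ṁ_c = 18.5 kg/s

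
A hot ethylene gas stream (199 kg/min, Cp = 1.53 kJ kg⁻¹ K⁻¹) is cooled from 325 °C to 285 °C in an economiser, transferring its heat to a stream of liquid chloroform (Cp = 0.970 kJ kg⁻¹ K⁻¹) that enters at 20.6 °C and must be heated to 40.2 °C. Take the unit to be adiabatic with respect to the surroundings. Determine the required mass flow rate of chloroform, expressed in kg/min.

Heat released by hot stream: Q = 199 × 1.53 × (325 − 285) = 12179 kJ/min
Energy balance on cold side (adiabatic exchanger): Q = ṁ_c·Cp_c·(T_c,out − T_c,in)
ṁ_c = 12179 / [0.970 × (40.2 − 20.6)] = 640.58 kg/min

ṁ_c = 641 kg/min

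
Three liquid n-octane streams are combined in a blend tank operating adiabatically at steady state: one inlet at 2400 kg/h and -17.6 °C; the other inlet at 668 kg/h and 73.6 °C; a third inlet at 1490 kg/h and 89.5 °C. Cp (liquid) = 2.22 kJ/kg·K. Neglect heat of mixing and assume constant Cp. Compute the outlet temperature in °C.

Energy balance with Q = 0: Σ ṁᵢCp,ᵢ(T_out − Tᵢ) = 0
T_out = Σ ṁᵢCp,ᵢTᵢ / Σ ṁᵢCp,ᵢ
      = 311420 / 10119 = 30.777 °C

T_out = 30.8 °C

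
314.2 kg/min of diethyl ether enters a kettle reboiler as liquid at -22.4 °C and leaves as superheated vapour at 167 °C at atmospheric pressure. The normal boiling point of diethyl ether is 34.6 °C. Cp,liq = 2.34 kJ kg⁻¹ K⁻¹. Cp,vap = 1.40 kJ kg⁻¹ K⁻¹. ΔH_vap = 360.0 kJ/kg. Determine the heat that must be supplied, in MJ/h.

Q = 12800 MJ/h

liquid -22.4→34.6 °C: 133.38 kJ/kg
vaporisation at 34.6 °C: 360 kJ/kg
vapour 34.6→167 °C: 185.36 kJ/kg
Δh = 133.38 + 360 + 185.36 = 678.74 kJ/kg
Q = ṁ·Δh = 314.2 kg/min × 678.74 kJ/kg = 213260 kJ/min
|Q| = 3554.3 kW = 12796 MJ/h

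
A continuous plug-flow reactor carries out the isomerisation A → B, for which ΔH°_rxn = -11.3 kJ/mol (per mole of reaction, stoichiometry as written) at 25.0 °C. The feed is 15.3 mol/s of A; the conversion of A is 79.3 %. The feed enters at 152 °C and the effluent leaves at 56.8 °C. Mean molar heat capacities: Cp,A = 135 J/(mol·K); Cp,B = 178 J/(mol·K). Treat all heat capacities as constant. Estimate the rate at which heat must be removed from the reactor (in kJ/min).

Extent of reaction ξ = 0.793 × 15.3 = 12.133 mol/s
Reaction term: ξ·ΔH°_rxn = 12.133 × -11.3 = -137.1 kJ/s
Sensible, feed 152→25 °C: -262.32 kJ/s
Outlet flows (mol/s): A 3.1671, B 12.133
Sensible, products 25→56.8 °C: 82.273 kJ/s
Q = ΔH = -317.15 kJ/s = -317.15 kW
Heat removed = 19029 kJ/min

Q_out = 19000 kJ/min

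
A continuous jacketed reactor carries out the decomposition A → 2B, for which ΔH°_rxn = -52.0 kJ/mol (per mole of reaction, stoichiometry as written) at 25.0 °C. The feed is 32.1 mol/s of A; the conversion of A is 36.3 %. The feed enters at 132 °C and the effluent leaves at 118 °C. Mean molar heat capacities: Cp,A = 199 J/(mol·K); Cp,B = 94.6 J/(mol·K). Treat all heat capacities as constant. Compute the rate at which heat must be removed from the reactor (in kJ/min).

Extent of reaction ξ = 0.363 × 32.1 = 11.652 mol/s
Reaction term: ξ·ΔH°_rxn = 11.652 × -52.0 = -605.92 kJ/s
Sensible, feed 132→25 °C: -683.51 kJ/s
Outlet flows (mol/s): A 20.448, B 23.305
Sensible, products 25→118 °C: 583.45 kJ/s
Q = ΔH = -705.97 kJ/s = -705.97 kW
Heat removed = 42358 kJ/min

Q_out = 42400 kJ/min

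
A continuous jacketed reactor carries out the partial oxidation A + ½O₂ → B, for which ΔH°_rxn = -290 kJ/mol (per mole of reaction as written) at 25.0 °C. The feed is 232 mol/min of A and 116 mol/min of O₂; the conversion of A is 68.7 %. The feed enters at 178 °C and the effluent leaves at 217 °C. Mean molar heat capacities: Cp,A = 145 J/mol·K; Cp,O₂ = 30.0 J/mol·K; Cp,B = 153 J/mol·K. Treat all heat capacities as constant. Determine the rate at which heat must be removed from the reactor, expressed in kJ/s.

Q_out = 750 kJ/s

Extent of reaction ξ = 0.687 × 232 = 159.38 mol/min
Reaction term: ξ·ΔH°_rxn = 159.38 × -290 = -46221 kJ/min
Sensible, feed 178→25 °C: -5679.4 kJ/min
Outlet flows (mol/min): A 72.616, O₂ 36.308, B 159.38
Sensible, products 25→217 °C: 6912.8 kJ/min
Q = ΔH = -44988 kJ/min = -749.8 kW
Heat removed = 749.8 kJ/s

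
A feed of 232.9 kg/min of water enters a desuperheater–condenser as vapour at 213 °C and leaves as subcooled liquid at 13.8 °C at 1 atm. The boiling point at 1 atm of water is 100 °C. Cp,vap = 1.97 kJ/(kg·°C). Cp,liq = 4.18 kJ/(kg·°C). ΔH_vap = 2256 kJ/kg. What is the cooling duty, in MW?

Q_c = 11.0 MW

vapour 213→100 °C: -222.61 kJ/kg
condensation at 100 °C: -2256 kJ/kg
liquid 100→13.8 °C: -360.32 kJ/kg
Δh = -222.61 + -2256 + -360.32 = -2838.9 kJ/kg
Q = ṁ·Δh = 232.9 kg/min × -2838.9 kJ/kg = -661190 kJ/min
|Q| = 11020 kW = 11.02 MW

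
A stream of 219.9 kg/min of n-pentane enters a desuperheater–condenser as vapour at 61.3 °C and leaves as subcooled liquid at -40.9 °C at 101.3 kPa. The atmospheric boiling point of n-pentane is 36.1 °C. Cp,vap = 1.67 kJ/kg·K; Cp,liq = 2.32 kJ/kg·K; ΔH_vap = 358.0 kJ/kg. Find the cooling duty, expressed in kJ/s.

Q_c = 2120 kJ/s

vapour 61.3→36.1 °C: -42.084 kJ/kg
condensation at 36.1 °C: -358 kJ/kg
liquid 36.1→-40.9 °C: -178.64 kJ/kg
Δh = -42.084 + -358 + -178.64 = -578.72 kJ/kg
Q = ṁ·Δh = 219.9 kg/min × -578.72 kJ/kg = -127260 kJ/min
|Q| = 2121 kW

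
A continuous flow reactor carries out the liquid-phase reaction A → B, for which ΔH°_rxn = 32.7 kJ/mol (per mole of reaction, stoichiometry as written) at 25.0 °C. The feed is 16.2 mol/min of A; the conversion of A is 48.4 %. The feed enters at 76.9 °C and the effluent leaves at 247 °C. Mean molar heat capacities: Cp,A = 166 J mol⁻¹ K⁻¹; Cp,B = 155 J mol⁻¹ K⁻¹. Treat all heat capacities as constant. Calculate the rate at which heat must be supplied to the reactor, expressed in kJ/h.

Extent of reaction ξ = 0.484 × 16.2 = 7.8408 mol/min
Reaction term: ξ·ΔH°_rxn = 7.8408 × 32.7 = 256.39 kJ/min
Sensible, feed 76.9→25 °C: -139.57 kJ/min
Outlet flows (mol/min): A 8.3592, B 7.8408
Sensible, products 25→247 °C: 577.86 kJ/min
Q = ΔH = 694.68 kJ/min = 11.578 kW
Heat supplied = 41681 kJ/h

Q_in = 41700 kJ/h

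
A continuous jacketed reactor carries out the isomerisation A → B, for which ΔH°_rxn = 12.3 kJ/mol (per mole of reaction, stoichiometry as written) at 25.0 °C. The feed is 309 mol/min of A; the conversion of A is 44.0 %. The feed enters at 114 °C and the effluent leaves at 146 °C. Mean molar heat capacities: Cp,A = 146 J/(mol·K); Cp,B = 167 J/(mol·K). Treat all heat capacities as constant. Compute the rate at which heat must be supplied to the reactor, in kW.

Q_in = 57.7 kW

Extent of reaction ξ = 0.440 × 309 = 135.96 mol/min
Reaction term: ξ·ΔH°_rxn = 135.96 × 12.3 = 1672.3 kJ/min
Sensible, feed 114→25 °C: -4015.1 kJ/min
Outlet flows (mol/min): A 173.04, B 135.96
Sensible, products 25→146 °C: 5804.3 kJ/min
Q = ΔH = 3461.4 kJ/min = 57.691 kW
Heat supplied = 57.691 kW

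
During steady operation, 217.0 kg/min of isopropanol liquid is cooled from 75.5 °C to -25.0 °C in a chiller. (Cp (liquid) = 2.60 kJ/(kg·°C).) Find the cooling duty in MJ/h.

Q = ṁ·Cp·ΔT = 217.0 × 2.60 × (-25.0 − 75.5) = -56702 kJ/min
Converting: 56702 / 60 s = 945.04 kW
Cooling duty = 3402.1 MJ/h

Q_c = 3400 MJ/h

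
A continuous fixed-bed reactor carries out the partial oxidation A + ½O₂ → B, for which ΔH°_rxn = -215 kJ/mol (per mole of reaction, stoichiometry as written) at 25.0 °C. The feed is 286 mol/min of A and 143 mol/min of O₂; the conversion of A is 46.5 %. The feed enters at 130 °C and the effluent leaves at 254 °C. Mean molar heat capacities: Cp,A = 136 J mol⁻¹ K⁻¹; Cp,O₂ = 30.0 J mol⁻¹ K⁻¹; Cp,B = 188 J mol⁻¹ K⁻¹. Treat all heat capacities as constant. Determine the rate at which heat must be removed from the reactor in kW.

Extent of reaction ξ = 0.465 × 286 = 132.99 mol/min
Reaction term: ξ·ΔH°_rxn = 132.99 × -215 = -28593 kJ/min
Sensible, feed 130→25 °C: -4534.5 kJ/min
Outlet flows (mol/min): A 153.01, O₂ 76.505, B 132.99
Sensible, products 25→254 °C: 11016 kJ/min
Q = ΔH = -22111 kJ/min = -368.52 kW
Heat removed = 368.52 kW

Q_out = 369 kW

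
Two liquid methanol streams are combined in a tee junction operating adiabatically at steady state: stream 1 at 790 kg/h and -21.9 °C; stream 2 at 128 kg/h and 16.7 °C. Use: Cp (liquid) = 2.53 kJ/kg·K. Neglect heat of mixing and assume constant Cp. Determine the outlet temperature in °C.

T_out = -16.5 °C

Energy balance with Q = 0: Σ ṁᵢCp,ᵢ(T_out − Tᵢ) = 0
Σ ṁᵢCp,ᵢTᵢ = 790×2.53×-21.9 + 128×2.53×16.7 = -38363
Σ ṁᵢCp,ᵢ = 790×2.53 + 128×2.53 = 2322.5
T_out = -38363 / 2322.5 = -16.518 °C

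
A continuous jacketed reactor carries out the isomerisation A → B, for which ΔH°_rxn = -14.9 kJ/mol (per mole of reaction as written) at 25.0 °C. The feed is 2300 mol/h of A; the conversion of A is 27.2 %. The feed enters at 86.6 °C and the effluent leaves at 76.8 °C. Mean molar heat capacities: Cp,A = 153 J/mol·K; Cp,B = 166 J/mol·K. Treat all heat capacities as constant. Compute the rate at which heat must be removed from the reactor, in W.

Extent of reaction ξ = 0.272 × 2300 = 625.6 mol/h
Reaction term: ξ·ΔH°_rxn = 625.6 × -14.9 = -9321.4 kJ/h
Sensible, feed 86.6→25 °C: -21677 kJ/h
Outlet flows (mol/h): A 1674.4, B 625.6
Sensible, products 25→76.8 °C: 18650 kJ/h
Q = ΔH = -12349 kJ/h = -3.4302 kW
Heat removed = 3430.2 W

Q_out = 3430 W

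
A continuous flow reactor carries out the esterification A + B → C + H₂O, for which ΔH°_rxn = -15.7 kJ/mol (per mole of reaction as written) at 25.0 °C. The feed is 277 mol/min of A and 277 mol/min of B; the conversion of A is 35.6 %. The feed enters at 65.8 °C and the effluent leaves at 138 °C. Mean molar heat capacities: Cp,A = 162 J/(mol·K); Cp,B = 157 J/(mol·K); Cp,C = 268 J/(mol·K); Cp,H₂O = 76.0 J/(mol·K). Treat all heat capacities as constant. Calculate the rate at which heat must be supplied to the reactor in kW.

Extent of reaction ξ = 0.356 × 277 = 98.612 mol/min
Reaction term: ξ·ΔH°_rxn = 98.612 × -15.7 = -1548.2 kJ/min
Sensible, feed 65.8→25 °C: -3605.2 kJ/min
Outlet flows (mol/min): A 178.39, B 178.39, C 98.612, H₂O 98.612
Sensible, products 25→138 °C: 10264 kJ/min
Q = ΔH = 5110.2 kJ/min = 85.17 kW
Heat supplied = 85.17 kW

Q_in = 85.2 kW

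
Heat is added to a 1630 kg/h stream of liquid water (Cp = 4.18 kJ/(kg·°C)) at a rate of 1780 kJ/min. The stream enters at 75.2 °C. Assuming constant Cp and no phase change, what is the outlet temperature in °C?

T_out = 90.9 °C

Q = 1780 kJ/min = 106800 kJ/h
ΔT = Q/(ṁ·Cp) = 106800/(1630×4.18) = 15.675 K
T_out = 75.2 + 15.675 = 90.875 °C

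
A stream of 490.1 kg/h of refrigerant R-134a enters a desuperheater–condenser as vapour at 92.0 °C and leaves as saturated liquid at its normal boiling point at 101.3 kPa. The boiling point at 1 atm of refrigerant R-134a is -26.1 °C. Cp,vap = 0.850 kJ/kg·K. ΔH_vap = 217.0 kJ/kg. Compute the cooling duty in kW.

Q_c = 43.2 kW

vapour 92.0→-26.1 °C: -100.38 kJ/kg
condensation at -26.1 °C: -217 kJ/kg
Δh = -100.38 + -217 = -317.38 kJ/kg
Q = ṁ·Δh = 490.1 kg/h × -317.38 kJ/kg = -155550 kJ/h
|Q| = 43.208 kW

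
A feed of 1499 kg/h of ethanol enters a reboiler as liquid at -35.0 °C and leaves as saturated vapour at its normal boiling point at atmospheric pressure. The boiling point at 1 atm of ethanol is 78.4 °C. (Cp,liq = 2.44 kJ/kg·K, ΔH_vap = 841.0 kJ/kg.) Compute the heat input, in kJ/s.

liquid -35.0→78.4 °C: 276.7 kJ/kg
vaporisation at 78.4 °C: 841 kJ/kg
Δh = 276.7 + 841 = 1117.7 kJ/kg
Q = ṁ·Δh = 1499 kg/h × 1117.7 kJ/kg = 1.6754e+06 kJ/h
|Q| = 465.4 kW

Q = 465 kJ/s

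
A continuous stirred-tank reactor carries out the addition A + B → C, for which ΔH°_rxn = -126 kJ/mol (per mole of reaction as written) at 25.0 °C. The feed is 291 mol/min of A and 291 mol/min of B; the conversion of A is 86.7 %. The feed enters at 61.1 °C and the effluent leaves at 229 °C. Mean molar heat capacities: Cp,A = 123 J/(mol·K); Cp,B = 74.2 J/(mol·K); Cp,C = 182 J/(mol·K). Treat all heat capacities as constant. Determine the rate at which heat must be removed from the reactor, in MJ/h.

Q_out = 1380 MJ/h

Extent of reaction ξ = 0.867 × 291 = 252.3 mol/min
Reaction term: ξ·ΔH°_rxn = 252.3 × -126 = -31789 kJ/min
Sensible, feed 61.1→25 °C: -2071.6 kJ/min
Outlet flows (mol/min): A 38.703, B 38.703, C 252.3
Sensible, products 25→229 °C: 10924 kJ/min
Q = ΔH = -22937 kJ/min = -382.28 kW
Heat removed = 1376.2 MJ/h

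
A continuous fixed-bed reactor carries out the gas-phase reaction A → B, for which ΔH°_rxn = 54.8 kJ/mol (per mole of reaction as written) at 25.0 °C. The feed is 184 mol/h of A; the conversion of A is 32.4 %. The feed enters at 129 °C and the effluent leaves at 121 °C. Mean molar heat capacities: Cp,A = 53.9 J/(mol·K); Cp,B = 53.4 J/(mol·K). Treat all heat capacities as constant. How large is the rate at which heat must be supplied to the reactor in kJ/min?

Q_in = 53.1 kJ/min

Extent of reaction ξ = 0.324 × 184 = 59.616 mol/h
Reaction term: ξ·ΔH°_rxn = 59.616 × 54.8 = 3267 kJ/h
Sensible, feed 129→25 °C: -1031.4 kJ/h
Outlet flows (mol/h): A 124.38, B 59.616
Sensible, products 25→121 °C: 949.23 kJ/h
Q = ΔH = 3184.8 kJ/h = 0.88465 kW
Heat supplied = 53.079 kJ/min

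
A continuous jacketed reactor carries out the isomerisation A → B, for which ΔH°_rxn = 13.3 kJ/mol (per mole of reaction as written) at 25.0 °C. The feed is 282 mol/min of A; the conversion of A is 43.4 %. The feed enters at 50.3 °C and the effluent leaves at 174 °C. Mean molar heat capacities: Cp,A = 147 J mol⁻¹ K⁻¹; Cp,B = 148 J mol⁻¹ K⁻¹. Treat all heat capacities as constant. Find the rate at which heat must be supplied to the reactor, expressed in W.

Extent of reaction ξ = 0.434 × 282 = 122.39 mol/min
Reaction term: ξ·ΔH°_rxn = 122.39 × 13.3 = 1627.8 kJ/min
Sensible, feed 50.3→25 °C: -1048.8 kJ/min
Outlet flows (mol/min): A 159.61, B 122.39
Sensible, products 25→174 °C: 6194.9 kJ/min
Q = ΔH = 6773.9 kJ/min = 112.9 kW
Heat supplied = 112900 W

Q_in = 113000 W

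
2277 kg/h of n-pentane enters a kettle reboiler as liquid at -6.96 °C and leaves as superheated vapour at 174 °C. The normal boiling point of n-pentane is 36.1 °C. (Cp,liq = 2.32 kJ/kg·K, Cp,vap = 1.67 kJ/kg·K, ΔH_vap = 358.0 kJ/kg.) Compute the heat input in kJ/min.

liquid -6.96→36.1 °C: 99.899 kJ/kg
vaporisation at 36.1 °C: 358 kJ/kg
vapour 36.1→174 °C: 230.29 kJ/kg
Δh = 99.899 + 358 + 230.29 = 688.19 kJ/kg
Q = ṁ·Δh = 2277 kg/h × 688.19 kJ/kg = 1.567e+06 kJ/h
|Q| = 435.28 kW = 26117 kJ/min

Q = 26100 kJ/min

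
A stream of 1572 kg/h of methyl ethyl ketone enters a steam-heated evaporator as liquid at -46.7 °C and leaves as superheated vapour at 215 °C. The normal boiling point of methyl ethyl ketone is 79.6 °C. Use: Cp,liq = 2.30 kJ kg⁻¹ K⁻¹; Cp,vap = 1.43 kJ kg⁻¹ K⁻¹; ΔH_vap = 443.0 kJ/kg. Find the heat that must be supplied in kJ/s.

Q = 405 kJ/s

liquid -46.7→79.6 °C: 290.49 kJ/kg
vaporisation at 79.6 °C: 443 kJ/kg
vapour 79.6→215 °C: 193.62 kJ/kg
Δh = 290.49 + 443 + 193.62 = 927.11 kJ/kg
Q = ṁ·Δh = 1572 kg/h × 927.11 kJ/kg = 1.4574e+06 kJ/h
|Q| = 404.84 kW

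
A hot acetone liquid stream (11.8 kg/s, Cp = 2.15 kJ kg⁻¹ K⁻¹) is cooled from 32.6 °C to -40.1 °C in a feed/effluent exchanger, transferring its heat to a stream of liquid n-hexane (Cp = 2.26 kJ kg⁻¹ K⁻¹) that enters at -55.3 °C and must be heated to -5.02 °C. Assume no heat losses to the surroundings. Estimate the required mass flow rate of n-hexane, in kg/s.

ṁ_c = 16.2 kg/s

Heat released by hot stream: Q = 11.8 × 2.15 × (32.6 − -40.1) = 1844.4 kJ/s
Energy balance on cold side (adiabatic exchanger): Q = ṁ_c·Cp_c·(T_c,out − T_c,in)
ṁ_c = 1844.4 / [2.26 × (-5.02 − -55.3)] = 16.231 kg/s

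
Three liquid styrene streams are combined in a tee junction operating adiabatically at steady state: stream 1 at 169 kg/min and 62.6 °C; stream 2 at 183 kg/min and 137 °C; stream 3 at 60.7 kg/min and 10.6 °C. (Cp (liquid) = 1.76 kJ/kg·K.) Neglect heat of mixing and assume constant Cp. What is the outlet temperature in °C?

T_out = 87.9 °C

Energy balance with Q = 0: Σ ṁᵢCp,ᵢ(T_out − Tᵢ) = 0
Σ ṁᵢCp,ᵢTᵢ = 169×1.76×62.6 + 183×1.76×137 + 60.7×1.76×10.6 = 63877
Σ ṁᵢCp,ᵢ = 169×1.76 + 183×1.76 + 60.7×1.76 = 726.35
T_out = 63877 / 726.35 = 87.942 °C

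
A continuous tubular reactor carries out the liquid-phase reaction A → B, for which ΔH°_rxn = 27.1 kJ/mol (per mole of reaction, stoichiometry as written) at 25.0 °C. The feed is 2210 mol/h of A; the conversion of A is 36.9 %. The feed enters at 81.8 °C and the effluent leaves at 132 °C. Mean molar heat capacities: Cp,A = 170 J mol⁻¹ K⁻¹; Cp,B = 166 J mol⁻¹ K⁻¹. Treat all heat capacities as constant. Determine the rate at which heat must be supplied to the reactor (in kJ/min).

Extent of reaction ξ = 0.369 × 2210 = 815.49 mol/h
Reaction term: ξ·ΔH°_rxn = 815.49 × 27.1 = 22100 kJ/h
Sensible, feed 81.8→25 °C: -21340 kJ/h
Outlet flows (mol/h): A 1394.5, B 815.49
Sensible, products 25→132 °C: 39851 kJ/h
Q = ΔH = 40611 kJ/h = 11.281 kW
Heat supplied = 676.85 kJ/min

Q_in = 677 kJ/min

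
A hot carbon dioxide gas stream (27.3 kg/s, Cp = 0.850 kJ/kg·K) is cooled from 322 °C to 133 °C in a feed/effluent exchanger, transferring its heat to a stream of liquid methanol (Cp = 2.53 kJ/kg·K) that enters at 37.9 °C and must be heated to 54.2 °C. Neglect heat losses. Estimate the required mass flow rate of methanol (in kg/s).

ṁ_c = 106 kg/s

Heat released by hot stream: Q = 27.3 × 0.850 × (322 − 133) = 4385.7 kJ/s
Energy balance on cold side (adiabatic exchanger): Q = ṁ_c·Cp_c·(T_c,out − T_c,in)
ṁ_c = 4385.7 / [2.53 × (54.2 − 37.9)] = 106.35 kg/s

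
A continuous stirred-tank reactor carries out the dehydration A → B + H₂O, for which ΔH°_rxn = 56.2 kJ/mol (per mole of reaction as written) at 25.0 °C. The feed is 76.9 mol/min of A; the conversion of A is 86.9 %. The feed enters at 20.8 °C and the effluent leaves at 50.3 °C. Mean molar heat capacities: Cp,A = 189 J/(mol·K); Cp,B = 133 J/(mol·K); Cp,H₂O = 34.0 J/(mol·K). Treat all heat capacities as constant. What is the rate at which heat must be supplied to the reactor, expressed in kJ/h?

Q_in = 249000 kJ/h

Extent of reaction ξ = 0.869 × 76.9 = 66.826 mol/min
Reaction term: ξ·ΔH°_rxn = 66.826 × 56.2 = 3755.6 kJ/min
Sensible, feed 20.8→25 °C: 61.043 kJ/min
Outlet flows (mol/min): A 10.074, B 66.826, H₂O 66.826
Sensible, products 25→50.3 °C: 330.52 kJ/min
Q = ΔH = 4147.2 kJ/min = 69.12 kW
Heat supplied = 248830 kJ/h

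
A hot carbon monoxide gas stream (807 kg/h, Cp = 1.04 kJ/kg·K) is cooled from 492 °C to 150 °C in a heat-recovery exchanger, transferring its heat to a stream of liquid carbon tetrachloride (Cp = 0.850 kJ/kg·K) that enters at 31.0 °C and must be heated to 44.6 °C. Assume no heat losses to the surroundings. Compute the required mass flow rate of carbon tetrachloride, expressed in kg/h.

Heat released by hot stream: Q = 807 × 1.04 × (492 − 150) = 287030 kJ/h
Energy balance on cold side (adiabatic exchanger): Q = ṁ_c·Cp_c·(T_c,out − T_c,in)
ṁ_c = 287030 / [0.850 × (44.6 − 31.0)] = 24830 kg/h

ṁ_c = 24800 kg/h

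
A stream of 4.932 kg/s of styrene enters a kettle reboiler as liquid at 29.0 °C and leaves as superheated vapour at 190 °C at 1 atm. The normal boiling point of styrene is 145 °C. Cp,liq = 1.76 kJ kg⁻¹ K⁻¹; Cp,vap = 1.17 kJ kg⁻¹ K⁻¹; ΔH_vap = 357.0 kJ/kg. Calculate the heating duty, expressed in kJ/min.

Q = 182000 kJ/min

liquid 29.0→145 °C: 204.16 kJ/kg
vaporisation at 145 °C: 357 kJ/kg
vapour 145→190 °C: 52.65 kJ/kg
Δh = 204.16 + 357 + 52.65 = 613.81 kJ/kg
Q = ṁ·Δh = 4.932 kg/s × 613.81 kJ/kg = 3027.3 kJ/s
|Q| = 3027.3 kW = 181640 kJ/min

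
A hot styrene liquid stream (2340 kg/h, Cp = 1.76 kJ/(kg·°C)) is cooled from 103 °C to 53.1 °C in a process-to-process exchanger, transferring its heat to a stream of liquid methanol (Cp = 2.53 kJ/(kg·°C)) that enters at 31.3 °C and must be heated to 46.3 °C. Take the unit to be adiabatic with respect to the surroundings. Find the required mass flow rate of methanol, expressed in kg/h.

ṁ_c = 5420 kg/h

Heat released by hot stream: Q = 2340 × 1.76 × (103 − 53.1) = 205510 kJ/h
Energy balance on cold side (adiabatic exchanger): Q = ṁ_c·Cp_c·(T_c,out − T_c,in)
ṁ_c = 205510 / [2.53 × (46.3 − 31.3)] = 5415.2 kg/h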